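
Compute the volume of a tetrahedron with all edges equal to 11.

Volume = (√2/12) · 11³ = 156.86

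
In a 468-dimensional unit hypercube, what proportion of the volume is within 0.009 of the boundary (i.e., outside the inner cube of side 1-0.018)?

1 - (1 - 2·0.009)^468 = 1 - 0.982^468 ≈ 0.999797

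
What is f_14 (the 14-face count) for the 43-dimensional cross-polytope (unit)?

An n-cross-polytope has 2^(k+1)·C(n,k+1) k-faces. Here 2^15·C(43,15) = 32768·151532656696 = 4965422094614528.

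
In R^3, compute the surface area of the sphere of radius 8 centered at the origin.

The surface area of an n-ball is 2π^(n/2) r^(n-1) / Γ(n/2). For n=3, r=8: 4πr² = 4π·(8)² ≈ 804.248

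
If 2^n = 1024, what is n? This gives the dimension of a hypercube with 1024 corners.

The n-cube has 2^n vertices, and 1024 = 2^10, so n = 10.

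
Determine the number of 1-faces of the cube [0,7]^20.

An n-cube has C(n,k)·2^(n-k) k-faces. Here C(20,1)·2^19 = 20·524288 = 10485760.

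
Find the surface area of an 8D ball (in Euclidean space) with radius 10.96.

S_8(10.96) = 2·π^(8/2)·(10.96)^7 / Γ(8/2) ≈ 6.16811e+08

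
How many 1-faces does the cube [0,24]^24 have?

An n-cube has n·2^(n-1) edges. With n = 24: 24·8388608 = 201326592.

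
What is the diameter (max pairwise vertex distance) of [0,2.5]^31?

The space diagonal of an n-cube of side s is s√n. Here 2.5·√31 ≈ 13.9194.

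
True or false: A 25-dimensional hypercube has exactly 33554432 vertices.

True. The 25-cube has 2^25 = 33554432 vertices.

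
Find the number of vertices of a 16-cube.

Number of vertices = 2^16 = 65536.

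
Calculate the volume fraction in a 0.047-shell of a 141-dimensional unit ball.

1 - (1-0.047)^141 ≈ 0.998873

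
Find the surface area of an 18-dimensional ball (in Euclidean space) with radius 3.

S = n·V_n(r)/r = 18·V_18(3)/3 (volume-to-surface relation), giving 14348907·π^9/2240 ≈ 1.9095e+08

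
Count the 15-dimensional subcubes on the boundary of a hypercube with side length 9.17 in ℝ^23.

An n-cube has C(n,k)·2^(n-k) k-faces. Here C(23,15)·2^8 = 490314·256 = 125520384.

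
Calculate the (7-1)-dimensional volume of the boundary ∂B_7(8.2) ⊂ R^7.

S = n·V_n(r)/r = 7·V_7(8.2)/8.2 (volume-to-surface relation), giving 1.00545e+07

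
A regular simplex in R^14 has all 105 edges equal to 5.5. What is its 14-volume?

For a regular n-simplex with edge a, V = (a^n / n!)·√((n+1)/2^n). With a=5.5, n=14: V ≈ 0.00804461.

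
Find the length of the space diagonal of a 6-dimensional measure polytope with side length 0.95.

Diagonal = √6 · 0.95 ≈ 2.32702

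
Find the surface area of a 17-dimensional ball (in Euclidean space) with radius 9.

|∂B_17(9)| = 11712917736940032·π^8/25025 ≈ 4.44109e+15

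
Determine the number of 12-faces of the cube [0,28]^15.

An n-cube has C(n,k)·2^(n-k) k-faces. Here C(15,12)·2^3 = 455·8 = 3640.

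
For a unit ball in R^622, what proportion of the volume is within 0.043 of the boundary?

1 - (1-0.043)^622 ≈ 1 - 1.34e-12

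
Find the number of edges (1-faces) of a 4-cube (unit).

Choose 1 of 4 axes to span the face (C(4,1) = 4 ways), then fix each of the remaining 3 coordinates at one of its two extreme values (2^3 = 8 ways): 4·8 = 32.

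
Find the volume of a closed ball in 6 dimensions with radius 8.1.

Volume = π^{6/2}·(8.1)^6/Γ(4) ≈ 1.45951e+06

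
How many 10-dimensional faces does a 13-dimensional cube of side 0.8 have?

Choose 10 of 13 axes to span the face (C(13,10) = 286 ways), then fix each of the remaining 3 coordinates at one of its two extreme values (2^3 = 8 ways): 286·8 = 2288.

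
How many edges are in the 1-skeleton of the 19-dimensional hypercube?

An n-cube has n·2^(n-1) edges. With n = 19: 19·262144 = 4980736.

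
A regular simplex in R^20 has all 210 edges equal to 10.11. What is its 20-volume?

V_20 = √(21) · 10.11^20 / (20! · 2^(20/2)) ≈ 0.228933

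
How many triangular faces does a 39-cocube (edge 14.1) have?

An n-cross-polytope has 2^(k+1)·C(n,k+1) k-faces. Here 2^3·C(39,3) = 8·9139 = 73112.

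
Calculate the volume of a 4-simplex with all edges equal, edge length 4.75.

Volume = 4.75^4 · √(5/2^4) / 4! ≈ 11.8574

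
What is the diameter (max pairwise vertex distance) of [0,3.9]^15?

d = √(3.9² + 3.9² + ... + 3.9²) [15 terms] = √(15·3.9²) = 3.9√15 ≈ 15.1046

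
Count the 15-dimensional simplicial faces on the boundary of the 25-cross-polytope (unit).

An n-cross-polytope has 2^(k+1)·C(n,k+1) k-faces. Here 2^16·C(25,16) = 65536·2042975 = 133888409600.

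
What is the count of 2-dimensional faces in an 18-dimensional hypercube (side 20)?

f_2(18-cube) = (18 choose 2) · 2^16 = 10027008.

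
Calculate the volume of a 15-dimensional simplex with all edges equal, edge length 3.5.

V_15 = √(16) · 3.5^15 / (15! · 2^(15/2)) ≈ 2.44825e-06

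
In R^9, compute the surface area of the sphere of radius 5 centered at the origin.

|∂B_9(5)| = 2500000·π^4/21 ≈ 1.15963e+07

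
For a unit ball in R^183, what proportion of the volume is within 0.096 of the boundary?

V(inner)/V(outer) = ((1-0.096)/1)^183 ≈ 9.524e-09, so the shell fraction is 0.9999999905.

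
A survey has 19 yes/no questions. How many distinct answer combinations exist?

Number of vertices = 2^19 = 524288.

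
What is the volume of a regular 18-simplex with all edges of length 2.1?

For a regular n-simplex with edge a, V = (a^n / n!)·√((n+1)/2^n). With a=2.1, n=18: V ≈ 8.38906e-13.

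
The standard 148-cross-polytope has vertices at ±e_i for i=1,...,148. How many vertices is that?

The 148-dimensional cross-polytope has 2n = 2·148 = 296 vertices.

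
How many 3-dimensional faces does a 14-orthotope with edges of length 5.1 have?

Choose 3 of 14 axes to span the face (C(14,3) = 364 ways), then fix each of the remaining 11 coordinates at one of its two extreme values (2^11 = 2048 ways): 364·2048 = 745472.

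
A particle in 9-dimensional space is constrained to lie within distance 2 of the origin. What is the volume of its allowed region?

V_9(2) = π^(9/2) · (2)^9 / Γ(9/2 + 1) = 16384·π^4/945 ≈ 1688.84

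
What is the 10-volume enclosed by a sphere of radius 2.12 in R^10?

V_10(2.12) = π^(10/2) · (2.12)^10 / Γ(10/2 + 1) ≈ 4676.56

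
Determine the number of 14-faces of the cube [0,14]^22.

f_14(22-cube) = (22 choose 14) · 2^8 = 81861120.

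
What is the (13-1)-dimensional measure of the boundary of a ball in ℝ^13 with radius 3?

S = n·V_n(r)/r = 13·V_13(3)/3 (volume-to-surface relation), giving 2519424·π^6/385 ≈ 6.29129e+06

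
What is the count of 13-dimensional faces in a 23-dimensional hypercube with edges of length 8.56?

Number of 13-faces = C(23,13) · 2^(23-13) = 1144066 · 1024 = 1171523584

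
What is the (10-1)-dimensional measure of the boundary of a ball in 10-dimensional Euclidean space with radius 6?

The surface area of an n-ball is 2π^(n/2) r^(n-1) / Γ(n/2). For n=10, r=6: 839808·π^5 ≈ 2.56998e+08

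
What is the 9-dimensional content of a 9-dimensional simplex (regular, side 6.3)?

V = (6.3^9 / 9!) · √((9+1) / 2^9) ≈ 6.02098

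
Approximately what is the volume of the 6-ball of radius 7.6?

Volume = π^{6/2}·(7.6)^6/Γ(4) ≈ 995818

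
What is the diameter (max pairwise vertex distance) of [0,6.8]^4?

The space diagonal of an n-cube of side s is s√n. Here 6.8·√4 = 13.6.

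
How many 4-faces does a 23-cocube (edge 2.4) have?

f_4(23-orthoplex) = 2^5 · (23 choose 5) = 1076768.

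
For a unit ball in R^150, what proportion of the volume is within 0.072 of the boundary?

1 - (1-0.072)^150 ≈ 0.999986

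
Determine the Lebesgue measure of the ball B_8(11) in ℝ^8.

Volume = π^{8/2}·(11)^8/Γ(5) = 214358881·π^4/24 ≈ 8.70021e+08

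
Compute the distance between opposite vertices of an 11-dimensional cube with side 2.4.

||(2.4,2.4,...,2.4)|| = √(11)·2.4 ≈ 7.9599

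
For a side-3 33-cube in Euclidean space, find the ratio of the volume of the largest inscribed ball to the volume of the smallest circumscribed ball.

V_in / V_out = (r_in/r_out)^33 = (1/√33)^33 = 33^(-33/2) ≈ 8.80076e-26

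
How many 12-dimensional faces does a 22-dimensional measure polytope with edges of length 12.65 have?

Number of 12-faces = C(22,12) · 2^(22-12) = 646646 · 1024 = 662165504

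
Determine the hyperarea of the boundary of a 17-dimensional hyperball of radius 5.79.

The surface area of an n-ball is 2π^(n/2) r^(n-1) / Γ(n/2). For n=17, r=5.79: 3.82355e+12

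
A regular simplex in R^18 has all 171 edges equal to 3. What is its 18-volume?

For a regular n-simplex with edge a, V = (a^n / n!)·√((n+1)/2^n). With a=3, n=18: V ≈ 5.15167e-10.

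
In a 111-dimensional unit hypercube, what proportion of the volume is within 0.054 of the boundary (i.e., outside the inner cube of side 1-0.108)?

1 - (1 - 2·0.054)^111 = 1 - 0.892^111 ≈ 0.9999969062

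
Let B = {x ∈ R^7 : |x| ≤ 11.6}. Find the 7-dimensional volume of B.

Volume = π^{7/2}·(11.6)^7/Γ(9/2) ≈ 1.33532e+08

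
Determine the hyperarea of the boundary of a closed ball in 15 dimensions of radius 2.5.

S = n·V_n(r)/r = 15·V_15(2.5)/2.5 (volume-to-surface relation), giving 1220703125·π^7/1729728 ≈ 2.13148e+06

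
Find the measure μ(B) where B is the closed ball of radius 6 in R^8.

Volume = π^{8/2}·(6)^8/Γ(5) = 69984·π^4 ≈ 6.81708e+06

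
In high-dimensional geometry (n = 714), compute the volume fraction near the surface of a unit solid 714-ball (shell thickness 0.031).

1 - (1-0.031)^714 ≈ 1 - 1.719e-10 ≈ (100 - 1.72e-08)%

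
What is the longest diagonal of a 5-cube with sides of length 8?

||(8,8,...,8)|| = √(5)·8 ≈ 17.8885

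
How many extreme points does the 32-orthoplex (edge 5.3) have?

The vertices are ±e_1, ..., ±e_32, so there are 2·32 = 64.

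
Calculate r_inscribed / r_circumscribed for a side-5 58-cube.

r_in / r_out = (5/2) / (5√58/2) = 1/√58 ≈ 0.131306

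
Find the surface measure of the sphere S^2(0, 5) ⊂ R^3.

|∂B_3(5)| = 4πr² = 4π·(5)² ≈ 314.159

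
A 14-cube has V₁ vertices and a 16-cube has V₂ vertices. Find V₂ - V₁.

V₁ = 2^14 = 16384. V₂ = 2^16 = 65536. V₂ - V₁ = 49152.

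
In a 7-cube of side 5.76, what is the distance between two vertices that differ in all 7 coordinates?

Diagonal = √7 · 5.76 ≈ 15.2395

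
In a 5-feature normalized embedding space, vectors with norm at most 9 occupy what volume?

Volume = π^{5/2}·(9)^5/Γ(7/2) = 157464·π^2/5 ≈ 310821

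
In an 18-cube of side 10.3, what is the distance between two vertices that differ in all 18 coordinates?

||(10.3,10.3,...,10.3)|| = √(18)·10.3 ≈ 43.6992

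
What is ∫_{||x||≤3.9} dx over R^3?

The n-ball volume is π^(n/2)·r^n/Γ(n/2+1). With n=3, r=3.9: V ≈ 248.475.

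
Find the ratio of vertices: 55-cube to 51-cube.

The 55-cube has 2^55 = 36028797018963968 vertices. The 51-cube has 2^51 = 2251799813685248 vertices. Ratio: 36028797018963968/2251799813685248 = 16.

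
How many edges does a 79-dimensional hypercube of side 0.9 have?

Each of the 2^79 = 604462909807314587353088 vertices has degree 79; total edges = 79·2^79/2 = 23876284937388926200446976.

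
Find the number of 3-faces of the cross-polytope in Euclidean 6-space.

f_3(6-orthoplex) = 2^4 · (6 choose 4) = 240.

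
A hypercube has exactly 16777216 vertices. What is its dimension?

Since 2^n = 16777216, we have n = 24.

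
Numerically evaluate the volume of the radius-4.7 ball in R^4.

The n-ball volume is π^(n/2)·r^n/Γ(n/2+1). With n=4, r=4.7: V ≈ 2408.03.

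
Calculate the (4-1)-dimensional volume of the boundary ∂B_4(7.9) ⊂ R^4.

The surface area of an n-ball is 2π^(n/2) r^(n-1) / Γ(n/2). For n=4, r=7.9: 9732.2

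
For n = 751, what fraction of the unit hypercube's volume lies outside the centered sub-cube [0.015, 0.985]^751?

1 - (1 - 2·0.015)^751 = 1 - 0.97^751 ≈ 1 - 1.163e-10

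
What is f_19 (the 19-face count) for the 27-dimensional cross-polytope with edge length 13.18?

An n-cross-polytope has 2^(k+1)·C(n,k+1) k-faces. Here 2^20·C(27,20) = 1048576·888030 = 931166945280.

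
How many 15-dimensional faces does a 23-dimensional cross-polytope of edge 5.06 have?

f_15(23-orthoplex) = 2^16 · (23 choose 16) = 16066609152.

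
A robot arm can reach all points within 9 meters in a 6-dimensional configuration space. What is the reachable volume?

V = 177147·π^3/2 ≈ 2.74633e+06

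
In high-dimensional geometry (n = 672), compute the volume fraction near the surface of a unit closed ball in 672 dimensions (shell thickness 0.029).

1 - (1-0.029)^672 ≈ 0.9999999974 ≈ (100 - 2.58e-07)%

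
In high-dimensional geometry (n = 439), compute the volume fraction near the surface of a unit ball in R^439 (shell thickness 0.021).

1 - (1-0.021)^439 ≈ 0.99991 ≈ 99.9910%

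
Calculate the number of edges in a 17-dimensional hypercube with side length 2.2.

The 17-cube has n·2^(n-1) = 17·2^16 = 17·65536 = 1114112 edges.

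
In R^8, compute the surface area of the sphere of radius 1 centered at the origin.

S_8(1) = 2·π^(8/2)·(1)^7 / Γ(8/2) = π^4/3 ≈ 32.4697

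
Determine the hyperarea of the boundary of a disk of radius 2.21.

The surface area of an n-ball is 2π^(n/2) r^(n-1) / Γ(n/2). For n=2, r=2.21: 2πr = 2π·2.21 ≈ 13.8858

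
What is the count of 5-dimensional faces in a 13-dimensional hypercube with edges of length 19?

An n-cube has C(n,k)·2^(n-k) k-faces. Here C(13,5)·2^8 = 1287·256 = 329472.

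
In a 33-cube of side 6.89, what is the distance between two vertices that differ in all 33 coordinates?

Diagonal = √33 · 6.89 ≈ 39.58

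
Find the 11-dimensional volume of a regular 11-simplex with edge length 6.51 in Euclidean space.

For a regular n-simplex with edge a, V = (a^n / n!)·√((n+1)/2^n). With a=6.51, n=11: V ≈ 1.70671.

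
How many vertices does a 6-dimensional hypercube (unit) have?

Number of vertices = 2^6 = 64.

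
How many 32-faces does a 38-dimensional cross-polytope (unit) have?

f_32(38-orthoplex) = 2^33 · (38 choose 33) = 4311648948977664.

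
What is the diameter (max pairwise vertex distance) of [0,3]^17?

Diagonal = √17 · 3 ≈ 12.3693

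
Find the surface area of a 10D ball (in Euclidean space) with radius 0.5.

The surface area of an n-ball is 2π^(n/2) r^(n-1) / Γ(n/2). For n=10, r=0.5: π^5/6144 ≈ 0.0498079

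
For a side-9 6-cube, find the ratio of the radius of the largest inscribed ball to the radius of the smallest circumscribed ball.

r_in = 9/2 (half the side); r_out = 9√6/2 (half the diagonal). Ratio = 1/√6 ≈ 0.408248.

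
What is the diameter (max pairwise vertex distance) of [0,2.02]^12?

The space diagonal of an n-cube of side s is s√n. Here 2.02·√12 ≈ 6.99749.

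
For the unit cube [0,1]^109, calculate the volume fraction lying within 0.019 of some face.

The inner cube has side 1-2·0.019 = 0.962 and volume (0.962)^109 ≈ 0.01466, so the shell holds 0.985342 of the volume.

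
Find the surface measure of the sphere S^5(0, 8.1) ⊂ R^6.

S = n·V_n(r)/r = 6·V_6(8.1)/8.1 (volume-to-surface relation), giving 1.08112e+06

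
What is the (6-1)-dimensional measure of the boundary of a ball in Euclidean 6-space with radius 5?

The surface area of an n-ball is 2π^(n/2) r^(n-1) / Γ(n/2). For n=6, r=5: 3125·π^3 ≈ 96894.6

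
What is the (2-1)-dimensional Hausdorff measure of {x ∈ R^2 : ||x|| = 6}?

S = n·V_n(r)/r = 2·V_2(6)/6 (volume-to-surface relation), giving 2πr = 2π·6 ≈ 37.6991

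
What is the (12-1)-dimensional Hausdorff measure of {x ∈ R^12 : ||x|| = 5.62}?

|∂B_12(5.62)| ≈ 2.8304e+09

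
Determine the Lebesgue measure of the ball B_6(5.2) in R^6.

V_6(5.2) = π^(6/2) · (5.2)^6 / Γ(6/2 + 1) ≈ 102169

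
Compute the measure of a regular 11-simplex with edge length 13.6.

For a regular n-simplex with edge a, V = (a^n / n!)·√((n+1)/2^n). With a=13.6, n=11: V ≈ 5645.44.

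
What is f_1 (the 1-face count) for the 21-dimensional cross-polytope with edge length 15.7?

Each 1-face is the convex hull of 2 vertices, one chosen as ±e_i from each of 2 distinct axes: 2^2·C(21,2) = 840.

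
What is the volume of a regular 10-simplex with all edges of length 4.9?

For a regular n-simplex with edge a, V = (a^n / n!)·√((n+1)/2^n). With a=4.9, n=10: V ≈ 0.2279.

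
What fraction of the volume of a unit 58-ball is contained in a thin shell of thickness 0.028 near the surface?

V(inner)/V(outer) = ((1-0.028)/1)^58 ≈ 0.1926, so the shell fraction is 0.807406.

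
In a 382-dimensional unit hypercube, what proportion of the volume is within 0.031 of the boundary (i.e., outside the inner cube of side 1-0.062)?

1 - (1 - 2·0.031)^382 = 1 - 0.938^382 ≈ 1 - 2.407e-11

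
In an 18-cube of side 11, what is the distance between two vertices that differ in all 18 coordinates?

||(11,11,...,11)|| = √(18)·11 ≈ 46.669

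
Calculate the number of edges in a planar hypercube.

The 2-cube has n·2^(n-1) = 2·2^1 = 2·2 = 4 edges.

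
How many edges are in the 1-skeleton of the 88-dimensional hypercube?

Number of 1-faces = C(88,1)·2^(88-1) = 88·154742504910672534362390528 = 13617340432139183023890366464.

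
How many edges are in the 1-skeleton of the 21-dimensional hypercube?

Each of the 2^21 = 2097152 vertices has degree 21; total edges = 21·2^21/2 = 22020096.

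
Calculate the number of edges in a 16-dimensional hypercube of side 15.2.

An n-cube has n·2^(n-1) edges. With n = 16: 16·32768 = 524288.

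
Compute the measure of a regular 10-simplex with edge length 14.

V = (14^10 / 10!) · √((10+1) / 2^10) ≈ 8261.59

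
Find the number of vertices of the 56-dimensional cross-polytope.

The vertices are ±e_1, ..., ±e_56, so there are 2·56 = 112.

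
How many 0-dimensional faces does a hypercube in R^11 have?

An n-cube has C(n,k)·2^(n-k) k-faces. Here C(11,0)·2^11 = 1·2048 = 2048.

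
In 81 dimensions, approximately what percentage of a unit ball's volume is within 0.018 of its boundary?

1 - (1-0.018)^81 ≈ 0.770369 ≈ 77.04%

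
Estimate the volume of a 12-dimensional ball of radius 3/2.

The n-ball volume is π^(n/2)·r^n/Γ(n/2+1). With n=12, r=3/2: V = 59049·π^6/327680 ≈ 173.245.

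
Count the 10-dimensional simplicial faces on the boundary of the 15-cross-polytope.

f_10(15-orthoplex) = 2^11 · (15 choose 11) = 2795520.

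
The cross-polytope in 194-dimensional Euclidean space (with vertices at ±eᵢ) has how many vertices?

The vertices are ±e_1, ..., ±e_194, so there are 2·194 = 388.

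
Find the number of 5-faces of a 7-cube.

An n-cube has C(n,k)·2^(n-k) k-faces. Here C(7,5)·2^2 = 21·4 = 84.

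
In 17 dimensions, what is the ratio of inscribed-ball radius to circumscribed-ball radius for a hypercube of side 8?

r_in = 8/2 (half the side); r_out = 8√17/2 (half the diagonal). Ratio = 1/√17 ≈ 0.242536.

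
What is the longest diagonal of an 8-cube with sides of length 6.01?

||(6.01,6.01,...,6.01)|| = √(8)·6.01 ≈ 16.9988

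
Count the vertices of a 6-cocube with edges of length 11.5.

The vertices are ±e_1, ..., ±e_6, so there are 2·6 = 12.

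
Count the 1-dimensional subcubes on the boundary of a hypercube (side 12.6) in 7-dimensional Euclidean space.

f_1(7-cube) = (7 choose 1) · 2^6 = 448.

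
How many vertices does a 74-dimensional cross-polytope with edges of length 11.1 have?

The vertices are ±e_1, ..., ±e_74, so there are 2·74 = 148.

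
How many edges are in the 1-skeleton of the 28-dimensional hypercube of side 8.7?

The 28-cube has n·2^(n-1) = 28·2^27 = 28·134217728 = 3758096384 edges.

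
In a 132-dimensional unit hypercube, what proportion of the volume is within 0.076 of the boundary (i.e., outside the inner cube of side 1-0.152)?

Shell fraction = 1 - (1-0.152)^132 ≈ 1 - 3.534e-10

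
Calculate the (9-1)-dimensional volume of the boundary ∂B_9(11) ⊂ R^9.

S = n·V_n(r)/r = 9·V_9(11)/11 (volume-to-surface relation), giving 6859484192·π^4/105 ≈ 6.36358e+09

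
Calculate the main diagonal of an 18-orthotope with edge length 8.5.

d = √(8.5² + 8.5² + ... + 8.5²) [18 terms] = √(18·8.5²) = 8.5√18 ≈ 36.0624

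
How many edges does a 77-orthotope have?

The 77-cube has n·2^(n-1) = 77·2^76 = 77·75557863725914323419136 = 5817955506895402903273472 edges.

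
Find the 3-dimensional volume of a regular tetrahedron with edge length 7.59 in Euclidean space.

Volume = (√2/12) · 7.59³ = 51.5299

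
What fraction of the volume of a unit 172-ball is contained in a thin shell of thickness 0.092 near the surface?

Shell fraction = 1 - (1-0.092)^172 ≈ 0.9999999382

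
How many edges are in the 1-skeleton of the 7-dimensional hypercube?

Number of 1-faces = C(7,1)·2^(7-1) = 7·64 = 448.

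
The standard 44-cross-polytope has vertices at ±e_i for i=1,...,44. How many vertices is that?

The 44-dimensional cross-polytope has 2n = 2·44 = 88 vertices.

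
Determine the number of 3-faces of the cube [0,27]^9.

Number of 3-faces = C(9,3) · 2^(9-3) = 84 · 64 = 5376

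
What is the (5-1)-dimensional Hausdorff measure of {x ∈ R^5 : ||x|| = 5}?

S = n·V_n(r)/r = 5·V_5(5)/5 (volume-to-surface relation), giving 5000·π^2/3 ≈ 16449.3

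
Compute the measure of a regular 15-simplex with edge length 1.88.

V = (1.88^15 / 15!) · √((15+1) / 2^15) ≈ 2.18879e-10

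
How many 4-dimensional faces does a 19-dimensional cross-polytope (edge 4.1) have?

Each 4-face is the convex hull of 5 vertices, one chosen as ±e_i from each of 5 distinct axes: 2^5·C(19,5) = 372096.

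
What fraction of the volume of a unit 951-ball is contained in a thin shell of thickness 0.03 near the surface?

V(inner)/V(outer) = ((1-0.03)/1)^951 ≈ 2.63e-13, so the shell fraction is 1 - 2.63e-13.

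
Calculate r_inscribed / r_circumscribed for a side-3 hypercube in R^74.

r_in / r_out = (3/2) / (3√74/2) = 1/√74 ≈ 0.116248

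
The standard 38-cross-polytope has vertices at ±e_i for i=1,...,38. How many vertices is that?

Number of vertices = 2n = 76.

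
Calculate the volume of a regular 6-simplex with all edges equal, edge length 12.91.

For a regular n-simplex with edge a, V = (a^n / n!)·√((n+1)/2^n). With a=12.91, n=6: V ≈ 2126.59.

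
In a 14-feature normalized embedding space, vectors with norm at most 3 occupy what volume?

Volume = π^{14/2}·(3)^14/Γ(8) = 531441·π^7/560 ≈ 2.86626e+06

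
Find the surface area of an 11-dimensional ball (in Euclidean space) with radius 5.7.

|∂B_11(5.7)| ≈ 7.50319e+08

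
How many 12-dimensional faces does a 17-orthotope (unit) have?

Choose 12 of 17 axes to span the face (C(17,12) = 6188 ways), then fix each of the remaining 5 coordinates at one of its two extreme values (2^5 = 32 ways): 6188·32 = 198016.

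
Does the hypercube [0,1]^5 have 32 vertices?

True. The 5-cube has 2^5 = 32 vertices.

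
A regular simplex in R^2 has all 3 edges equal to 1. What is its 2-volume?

Area = (√3/4) · 1² = 0.433013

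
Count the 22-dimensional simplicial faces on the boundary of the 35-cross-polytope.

f_22(35-orthoplex) = 2^23 · (35 choose 23) = 6999889045094400.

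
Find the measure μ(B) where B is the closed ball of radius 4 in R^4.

V = 128·π^2 ≈ 1263.31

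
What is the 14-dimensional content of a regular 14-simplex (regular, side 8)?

V_14 = √(15) · 8^14 / (14! · 2^(14/2)) ≈ 1.52647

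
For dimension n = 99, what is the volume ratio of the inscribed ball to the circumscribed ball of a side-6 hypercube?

V_in / V_out = (r_in/r_out)^99 = (1/√99)^99 = 99^(-99/2) ≈ 1.64459e-99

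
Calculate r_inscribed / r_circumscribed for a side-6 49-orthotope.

r_in = 6/2 (half the side); r_out = 6√49/2 (half the diagonal). Ratio = 1/√49 ≈ 0.142857.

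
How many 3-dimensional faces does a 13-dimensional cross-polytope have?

Number of 3-faces = 2^(3+1) · C(13,3+1) = 16 · 715 = 11440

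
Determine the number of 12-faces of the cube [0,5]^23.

An n-cube has C(n,k)·2^(n-k) k-faces. Here C(23,12)·2^11 = 1352078·2048 = 2769055744.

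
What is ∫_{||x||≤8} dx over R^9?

The n-ball volume is π^(n/2)·r^n/Γ(n/2+1). With n=9, r=8: V = 4294967296·π^4/945 ≈ 4.42718e+08.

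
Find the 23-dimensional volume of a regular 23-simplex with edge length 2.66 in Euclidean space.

V = (2.66^23 / 23!) · √((23+1) / 2^23) ≈ 3.87297e-16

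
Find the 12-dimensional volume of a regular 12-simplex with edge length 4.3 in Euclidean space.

V = (4.3^12 / 12!) · √((12+1) / 2^12) ≈ 0.00469977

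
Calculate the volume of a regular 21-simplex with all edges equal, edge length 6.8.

Volume = 6.8^21 · √(22/2^21) / 21! ≈ 1.92637e-05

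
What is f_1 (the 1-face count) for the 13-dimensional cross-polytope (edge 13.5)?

Number of 1-faces = 2^(1+1) · C(13,1+1) = 4 · 78 = 312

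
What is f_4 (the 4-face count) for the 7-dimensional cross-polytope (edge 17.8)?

An n-cross-polytope has 2^(k+1)·C(n,k+1) k-faces. Here 2^5·C(7,5) = 32·21 = 672.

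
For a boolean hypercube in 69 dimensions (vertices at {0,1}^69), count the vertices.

Number of vertices = 2^69 = 590295810358705651712.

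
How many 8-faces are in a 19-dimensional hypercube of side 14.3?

f_8(19-cube) = (19 choose 8) · 2^11 = 154791936.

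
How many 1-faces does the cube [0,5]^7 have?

Number of 1-faces = C(7,1)·2^(7-1) = 7·64 = 448.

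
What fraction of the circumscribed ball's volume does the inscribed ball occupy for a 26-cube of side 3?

V_in / V_out = (r_in/r_out)^26 = (1/√26)^26 = 26^(-26/2) ≈ 4.03038e-19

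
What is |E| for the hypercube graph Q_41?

The 41-cube has n·2^(n-1) = 41·2^40 = 41·1099511627776 = 45079976738816 edges.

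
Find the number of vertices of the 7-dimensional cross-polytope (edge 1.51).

The 7-dimensional cross-polytope has 2n = 2·7 = 14 vertices.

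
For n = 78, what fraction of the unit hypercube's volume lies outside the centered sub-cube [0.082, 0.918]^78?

1 - (1 - 2·0.082)^78 = 1 - 0.836^78 ≈ 0.9999991448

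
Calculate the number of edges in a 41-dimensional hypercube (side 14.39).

The 41-cube has n·2^(n-1) = 41·2^40 = 41·1099511627776 = 45079976738816 edges.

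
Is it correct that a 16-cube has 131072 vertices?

False. The 16-cube has 2^16 = 65536 vertices.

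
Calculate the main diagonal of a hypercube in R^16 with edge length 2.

The space diagonal of an n-cube of side s is s√n. Here 2·√16 = 8.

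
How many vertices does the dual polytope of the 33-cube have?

An n-cross-polytope has 2n vertices; here n = 33, giving 66.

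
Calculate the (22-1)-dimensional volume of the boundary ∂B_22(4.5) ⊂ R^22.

S = n·V_n(r)/r = 22·V_22(4.5)/4.5 (volume-to-surface relation), giving 1350851717672992089·π^11/46976204800 ≈ 8.46016e+12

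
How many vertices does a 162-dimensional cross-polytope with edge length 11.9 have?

Number of vertices = 2n = 324.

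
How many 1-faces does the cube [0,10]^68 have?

Each of the 2^68 = 295147905179352825856 vertices has degree 68; total edges = 68·2^68/2 = 10035028776097996079104.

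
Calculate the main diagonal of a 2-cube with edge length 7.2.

Diagonal = √2 · 7.2 ≈ 10.1823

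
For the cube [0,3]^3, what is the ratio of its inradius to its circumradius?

Ratio = (s/2)/(s√3/2) = 3^(-1/2) ≈ 0.57735.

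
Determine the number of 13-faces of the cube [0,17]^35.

f_13(35-cube) = (35 choose 13) · 2^22 = 6192209539891200.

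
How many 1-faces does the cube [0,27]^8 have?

Number of 1-faces = C(8,1)·2^(8-1) = 8·128 = 1024.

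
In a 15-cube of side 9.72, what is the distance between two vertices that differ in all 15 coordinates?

Diagonal = √15 · 9.72 ≈ 37.6454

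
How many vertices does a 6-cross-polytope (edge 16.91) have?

Number of 0-faces = 2^(0+1) · C(6,0+1) = 2 · 6 = 12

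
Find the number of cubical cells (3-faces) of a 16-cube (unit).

Number of 3-faces = C(16,3) · 2^(16-3) = 560 · 8192 = 4587520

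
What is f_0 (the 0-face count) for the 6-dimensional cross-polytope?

Each 0-face is the convex hull of 1 vertex, one chosen as ±e_i from each of 1 distinct axis: 2^1·C(6,1) = 12.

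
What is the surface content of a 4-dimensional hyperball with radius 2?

The surface area of an n-ball is 2π^(n/2) r^(n-1) / Γ(n/2). For n=4, r=2: 16·π^2 ≈ 157.914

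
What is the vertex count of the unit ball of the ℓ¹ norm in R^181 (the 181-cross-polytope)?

The vertices are ±e_1, ..., ±e_181, so there are 2·181 = 362.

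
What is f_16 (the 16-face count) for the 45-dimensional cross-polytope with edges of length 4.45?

f_16(45-orthoplex) = 2^17 · (45 choose 17) = 144581408049070080.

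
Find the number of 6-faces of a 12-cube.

Number of 6-faces = C(12,6) · 2^(12-6) = 924 · 64 = 59136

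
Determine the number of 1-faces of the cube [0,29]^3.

Choose 1 of 3 axes to span the face (C(3,1) = 3 ways), then fix each of the remaining 2 coordinates at one of its two extreme values (2^2 = 4 ways): 3·4 = 12.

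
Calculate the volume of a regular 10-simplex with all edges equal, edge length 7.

V = (7^10 / 10!) · √((10+1) / 2^10) ≈ 8.06796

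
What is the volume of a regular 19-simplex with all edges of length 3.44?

Volume = 3.44^19 · √(20/2^19) / 19! ≈ 7.94778e-10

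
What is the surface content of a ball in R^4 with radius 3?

S = n·V_n(r)/r = 4·V_4(3)/3 (volume-to-surface relation), giving 54·π^2 ≈ 532.959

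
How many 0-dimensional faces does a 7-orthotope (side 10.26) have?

Choose 0 of 7 axes to span the face (C(7,0) = 1 way), then fix each of the remaining 7 coordinates at one of its two extreme values (2^7 = 128 ways): 1·128 = 128.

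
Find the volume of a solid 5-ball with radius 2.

V = 256·π^2/15 ≈ 168.441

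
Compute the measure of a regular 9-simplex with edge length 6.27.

For a regular n-simplex with edge a, V = (a^n / n!)·√((n+1)/2^n). With a=6.27, n=9: V ≈ 5.7678.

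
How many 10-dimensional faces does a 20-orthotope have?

Number of 10-faces = C(20,10) · 2^(20-10) = 184756 · 1024 = 189190144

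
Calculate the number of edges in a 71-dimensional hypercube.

The 71-cube has n·2^(n-1) = 71·2^70 = 71·1180591620717411303424 = 83822005070936202543104 edges.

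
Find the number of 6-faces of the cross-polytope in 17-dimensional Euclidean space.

Number of 6-faces = 2^(6+1) · C(17,6+1) = 128 · 19448 = 2489344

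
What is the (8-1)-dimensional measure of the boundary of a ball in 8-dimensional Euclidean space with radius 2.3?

|∂B_8(2.3)| ≈ 11055.4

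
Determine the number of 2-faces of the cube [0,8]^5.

Number of 2-faces = C(5,2) · 2^(5-2) = 10 · 8 = 80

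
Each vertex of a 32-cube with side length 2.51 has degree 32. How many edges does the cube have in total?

The 32-cube has n·2^(n-1) = 32·2^31 = 32·2147483648 = 68719476736 edges.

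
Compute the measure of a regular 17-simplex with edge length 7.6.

V = (7.6^17 / 17!) · √((17+1) / 2^17) ≈ 0.0310201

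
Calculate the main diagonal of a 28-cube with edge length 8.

The space diagonal of an n-cube of side s is s√n. Here 8·√28 ≈ 42.332.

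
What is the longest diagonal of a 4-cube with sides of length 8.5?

The space diagonal of an n-cube of side s is s√n. Here 8.5·√4 = 17.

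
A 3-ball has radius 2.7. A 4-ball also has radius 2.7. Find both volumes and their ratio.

V_3(2.7) ≈ 82.448. V_4(2.7) ≈ 262.256. Ratio V_3/V_4 ≈ 0.3144.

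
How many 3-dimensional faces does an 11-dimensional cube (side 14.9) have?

Choose 3 of 11 axes to span the face (C(11,3) = 165 ways), then fix each of the remaining 8 coordinates at one of its two extreme values (2^8 = 256 ways): 165·256 = 42240.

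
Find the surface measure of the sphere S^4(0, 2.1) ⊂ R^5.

S = n·V_n(r)/r = 5·V_5(2.1)/2.1 (volume-to-surface relation), giving 511.853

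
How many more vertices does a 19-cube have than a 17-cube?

The 19-cube has 2^19 = 524288 vertices. The 17-cube has 2^17 = 131072 vertices. Difference: 524288 - 131072 = 393216.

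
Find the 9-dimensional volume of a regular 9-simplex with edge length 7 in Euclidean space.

V = (7^9 / 9!) · √((9+1) / 2^9) ≈ 15.5412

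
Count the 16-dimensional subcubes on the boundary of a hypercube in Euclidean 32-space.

f_16(32-cube) = (32 choose 16) · 2^16 = 39392404439040.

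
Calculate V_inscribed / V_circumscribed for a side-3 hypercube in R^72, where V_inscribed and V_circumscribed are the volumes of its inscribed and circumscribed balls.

V_in/V_out = n^(-n/2) = 72^(-72/2) ≈ 1.36782e-67.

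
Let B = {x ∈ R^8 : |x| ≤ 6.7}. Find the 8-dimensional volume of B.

Volume = π^{8/2}·(6.7)^8/Γ(5) ≈ 1.64811e+07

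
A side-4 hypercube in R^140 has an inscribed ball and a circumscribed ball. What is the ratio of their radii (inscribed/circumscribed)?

r_in / r_out = (4/2) / (4√140/2) = 1/√140 ≈ 0.0845154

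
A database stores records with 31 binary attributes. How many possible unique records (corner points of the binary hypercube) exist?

Number of vertices = 2^31 = 2147483648.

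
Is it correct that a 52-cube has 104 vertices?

False. The 52-cube has 2^52 = 4503599627370496 vertices.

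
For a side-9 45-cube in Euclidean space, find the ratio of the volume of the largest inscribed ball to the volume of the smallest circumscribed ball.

V_in/V_out = n^(-n/2) = 45^(-45/2) ≈ 6.34919e-38.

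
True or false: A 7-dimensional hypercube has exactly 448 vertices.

False. The 7-cube has 2^7 = 128 vertices.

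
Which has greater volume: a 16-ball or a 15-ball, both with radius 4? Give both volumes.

V_16(4.0) ≈ 1.01074e+09. V_15(4.0) ≈ 4.09572e+08. The 16-ball is larger.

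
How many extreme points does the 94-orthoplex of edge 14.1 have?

An n-cross-polytope has 2n vertices; here n = 94, giving 188.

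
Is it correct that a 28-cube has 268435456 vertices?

True. The 28-cube has 2^28 = 268435456 vertices.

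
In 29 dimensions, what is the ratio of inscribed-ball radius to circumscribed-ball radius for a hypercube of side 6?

r_in / r_out = (6/2) / (6√29/2) = 1/√29 ≈ 0.185695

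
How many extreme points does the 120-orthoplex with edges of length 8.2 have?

Number of vertices = 2n = 240.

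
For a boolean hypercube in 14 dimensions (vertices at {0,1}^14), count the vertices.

The 14-cube has 2^14 = 16384 vertices.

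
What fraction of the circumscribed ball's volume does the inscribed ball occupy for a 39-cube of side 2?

V_in / V_out = (r_in/r_out)^39 = (1/√39)^39 = 39^(-39/2) ≈ 9.42411e-32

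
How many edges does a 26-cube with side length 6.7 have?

An n-cube has n·2^(n-1) edges. With n = 26: 26·33554432 = 872415232.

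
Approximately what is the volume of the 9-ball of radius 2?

V_9(2) = π^(9/2) · (2)^9 / Γ(9/2 + 1) = 16384·π^4/945 ≈ 1688.84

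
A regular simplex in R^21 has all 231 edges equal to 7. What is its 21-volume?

Volume = 7^21 · √(22/2^21) / 21! ≈ 3.54088e-05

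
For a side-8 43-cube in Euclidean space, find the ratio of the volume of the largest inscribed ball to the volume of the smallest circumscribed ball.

The radii are 8/2 and 8√43/2, so the volume ratio is (1/√43)^43 = 43^{-43/2} ≈ 7.59326e-36.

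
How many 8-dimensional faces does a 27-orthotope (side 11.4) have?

f_8(27-cube) = (27 choose 8) · 2^19 = 1163958681600.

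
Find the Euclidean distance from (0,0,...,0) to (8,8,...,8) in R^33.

The space diagonal of an n-cube of side s is s√n. Here 8·√33 ≈ 45.9565.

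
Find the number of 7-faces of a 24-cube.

Choose 7 of 24 axes to span the face (C(24,7) = 346104 ways), then fix each of the remaining 17 coordinates at one of its two extreme values (2^17 = 131072 ways): 346104·131072 = 45364543488.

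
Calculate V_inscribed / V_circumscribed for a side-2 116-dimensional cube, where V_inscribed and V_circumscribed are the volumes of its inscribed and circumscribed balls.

V_in / V_out = (r_in/r_out)^116 = (1/√116)^116 = 116^(-116/2) ≈ 1.82573e-120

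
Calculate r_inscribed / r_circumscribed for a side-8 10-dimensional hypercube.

r_in = 8/2 (half the side); r_out = 8√10/2 (half the diagonal). Ratio = 1/√10 ≈ 0.316228.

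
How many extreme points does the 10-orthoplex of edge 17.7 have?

The vertices are ±e_1, ..., ±e_10, so there are 2·10 = 20.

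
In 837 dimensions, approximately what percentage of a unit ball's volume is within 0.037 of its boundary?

1 - (1-0.037)^837 ≈ 1 - 1.973e-14 ≈ (100 - 1.98e-12)%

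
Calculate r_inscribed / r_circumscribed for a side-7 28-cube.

Ratio = (s/2)/(s√28/2) = 28^(-1/2) ≈ 0.188982.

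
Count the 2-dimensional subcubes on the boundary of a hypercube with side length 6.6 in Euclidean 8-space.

f_2(8-cube) = (8 choose 2) · 2^6 = 1792.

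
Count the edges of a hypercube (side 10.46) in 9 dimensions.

An n-cube has n·2^(n-1) edges. With n = 9: 9·256 = 2304.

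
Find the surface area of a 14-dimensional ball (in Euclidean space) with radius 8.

The surface area of an n-ball is 2π^(n/2) r^(n-1) / Γ(n/2). For n=14, r=8: 68719476736·π^7/45 ≈ 4.61229e+12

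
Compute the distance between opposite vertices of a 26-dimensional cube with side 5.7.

Diagonal = √26 · 5.7 ≈ 29.0644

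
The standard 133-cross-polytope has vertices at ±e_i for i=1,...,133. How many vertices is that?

The vertices are ±e_1, ..., ±e_133, so there are 2·133 = 266.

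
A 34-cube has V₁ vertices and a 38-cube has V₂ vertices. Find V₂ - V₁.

V₁ = 2^34 = 17179869184. V₂ = 2^38 = 274877906944. V₂ - V₁ = 257698037760.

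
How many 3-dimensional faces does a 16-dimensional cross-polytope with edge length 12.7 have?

Each 3-face is the convex hull of 4 vertices, one chosen as ±e_i from each of 4 distinct axes: 2^4·C(16,4) = 29120.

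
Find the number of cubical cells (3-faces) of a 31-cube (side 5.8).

Number of 3-faces = C(31,3) · 2^(31-3) = 4495 · 268435456 = 1206617374720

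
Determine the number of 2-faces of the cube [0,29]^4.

f_2(4-cube) = (4 choose 2) · 2^2 = 24.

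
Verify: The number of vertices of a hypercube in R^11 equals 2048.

True. The 11-cube has 2^11 = 2048 vertices.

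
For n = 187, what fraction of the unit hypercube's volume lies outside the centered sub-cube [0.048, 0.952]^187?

The inner cube has side 1-2·0.048 = 0.904 and volume (0.904)^187 ≈ 6.361e-09, so the shell holds 0.9999999936 of the volume.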